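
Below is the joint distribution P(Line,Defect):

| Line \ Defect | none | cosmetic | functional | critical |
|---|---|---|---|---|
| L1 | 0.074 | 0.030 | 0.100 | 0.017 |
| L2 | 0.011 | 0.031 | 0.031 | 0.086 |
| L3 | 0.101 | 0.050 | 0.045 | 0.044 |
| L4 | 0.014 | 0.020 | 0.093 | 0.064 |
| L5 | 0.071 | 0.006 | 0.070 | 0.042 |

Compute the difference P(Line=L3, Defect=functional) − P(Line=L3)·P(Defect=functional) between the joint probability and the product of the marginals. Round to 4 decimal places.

P(Line=L3) = 0.101 + 0.050 + 0.045 + 0.044 = 0.240.
P(Defect=functional) = 0.100 + 0.031 + 0.045 + 0.093 + 0.070 = 0.339.
P(Line=L3, Defect=functional) − P(Line=L3)P(Defect=functional) = 0.045 − 0.240×0.339 = -0.0364.

-0.0364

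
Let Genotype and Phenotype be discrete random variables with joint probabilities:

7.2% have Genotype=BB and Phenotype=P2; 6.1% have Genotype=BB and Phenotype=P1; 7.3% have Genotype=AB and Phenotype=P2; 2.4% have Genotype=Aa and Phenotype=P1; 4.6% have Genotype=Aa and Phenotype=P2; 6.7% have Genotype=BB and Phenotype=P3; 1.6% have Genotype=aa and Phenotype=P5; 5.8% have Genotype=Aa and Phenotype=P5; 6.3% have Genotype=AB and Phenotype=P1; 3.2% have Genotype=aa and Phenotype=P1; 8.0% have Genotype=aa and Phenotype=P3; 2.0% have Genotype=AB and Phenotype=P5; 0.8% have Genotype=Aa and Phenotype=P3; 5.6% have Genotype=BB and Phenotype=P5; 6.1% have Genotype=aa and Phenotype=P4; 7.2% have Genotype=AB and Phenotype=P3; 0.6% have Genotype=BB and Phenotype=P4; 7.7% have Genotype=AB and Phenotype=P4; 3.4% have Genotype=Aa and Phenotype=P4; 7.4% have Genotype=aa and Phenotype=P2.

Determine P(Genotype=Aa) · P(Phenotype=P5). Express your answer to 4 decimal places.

0.0255

P(Genotype=Aa) = 0.024 + 0.046 + 0.008 + 0.034 + 0.058 = 0.170.
P(Phenotype=P5) = 0.058 + 0.016 + 0.020 + 0.056 = 0.150.
Product: 0.170 × 0.150 = 0.0255.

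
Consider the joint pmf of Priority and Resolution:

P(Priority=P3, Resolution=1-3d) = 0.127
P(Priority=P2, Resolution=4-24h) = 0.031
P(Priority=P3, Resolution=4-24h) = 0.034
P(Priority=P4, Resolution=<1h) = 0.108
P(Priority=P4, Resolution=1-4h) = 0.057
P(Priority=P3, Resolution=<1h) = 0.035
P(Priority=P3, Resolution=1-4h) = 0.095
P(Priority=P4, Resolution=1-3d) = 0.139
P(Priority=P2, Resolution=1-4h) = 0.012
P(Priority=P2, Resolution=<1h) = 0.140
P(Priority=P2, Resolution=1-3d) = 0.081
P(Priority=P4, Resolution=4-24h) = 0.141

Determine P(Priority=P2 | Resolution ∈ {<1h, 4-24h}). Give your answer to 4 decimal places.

0.3497

P(Resolution=<1h) = 0.140 + 0.035 + 0.108 = 0.283.
P(Resolution=4-24h) = 0.031 + 0.034 + 0.141 = 0.206.
P(Resolution ∈ {<1h, 4-24h}) = 0.283 + 0.206 = 0.489; P(Priority=P2, Resolution ∈ {<1h, 4-24h}) = 0.140 + 0.031 = 0.171.
P(Priority=P2 | Resolution ∈ {<1h, 4-24h}) = 0.171/0.489 = 0.3497.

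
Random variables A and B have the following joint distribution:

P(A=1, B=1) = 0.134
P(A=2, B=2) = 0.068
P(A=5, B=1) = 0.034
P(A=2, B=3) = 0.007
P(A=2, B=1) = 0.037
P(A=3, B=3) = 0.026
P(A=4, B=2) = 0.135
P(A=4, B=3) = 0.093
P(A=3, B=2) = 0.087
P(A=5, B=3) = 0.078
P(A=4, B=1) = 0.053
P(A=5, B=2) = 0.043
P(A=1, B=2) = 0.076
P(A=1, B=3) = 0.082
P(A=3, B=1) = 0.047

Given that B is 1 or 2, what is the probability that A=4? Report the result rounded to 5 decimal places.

0.26331

P(B=1) = 0.134 + 0.037 + 0.047 + 0.053 + 0.034 = 0.305.
P(B=2) = 0.076 + 0.068 + 0.087 + 0.135 + 0.043 = 0.409.
P(B ∈ {1, 2}) = 0.305 + 0.409 = 0.714; P(A=4, B ∈ {1, 2}) = 0.053 + 0.135 = 0.188.
P(A=4 | B ∈ {1, 2}) = 0.188/0.714 = 0.26331.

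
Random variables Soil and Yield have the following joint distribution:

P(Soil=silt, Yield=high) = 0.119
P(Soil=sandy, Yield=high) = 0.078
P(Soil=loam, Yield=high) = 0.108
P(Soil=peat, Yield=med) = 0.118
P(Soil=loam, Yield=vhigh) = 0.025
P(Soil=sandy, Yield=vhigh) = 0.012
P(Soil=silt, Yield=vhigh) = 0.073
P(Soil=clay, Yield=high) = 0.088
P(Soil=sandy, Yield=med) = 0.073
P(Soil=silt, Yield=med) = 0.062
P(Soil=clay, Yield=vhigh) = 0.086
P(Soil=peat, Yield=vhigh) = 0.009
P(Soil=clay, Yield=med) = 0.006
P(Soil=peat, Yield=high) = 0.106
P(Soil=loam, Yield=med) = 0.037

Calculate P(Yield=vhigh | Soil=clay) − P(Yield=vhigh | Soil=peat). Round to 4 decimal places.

P(Soil=clay) = 0.006 + 0.088 + 0.086 = 0.180; P(Yield=vhigh | Soil=clay) = 0.086/0.180 = 0.47778.
P(Soil=peat) = 0.118 + 0.106 + 0.009 = 0.233; P(Yield=vhigh | Soil=peat) = 0.009/0.233 = 0.03863.
Difference = 0.4392.

0.4392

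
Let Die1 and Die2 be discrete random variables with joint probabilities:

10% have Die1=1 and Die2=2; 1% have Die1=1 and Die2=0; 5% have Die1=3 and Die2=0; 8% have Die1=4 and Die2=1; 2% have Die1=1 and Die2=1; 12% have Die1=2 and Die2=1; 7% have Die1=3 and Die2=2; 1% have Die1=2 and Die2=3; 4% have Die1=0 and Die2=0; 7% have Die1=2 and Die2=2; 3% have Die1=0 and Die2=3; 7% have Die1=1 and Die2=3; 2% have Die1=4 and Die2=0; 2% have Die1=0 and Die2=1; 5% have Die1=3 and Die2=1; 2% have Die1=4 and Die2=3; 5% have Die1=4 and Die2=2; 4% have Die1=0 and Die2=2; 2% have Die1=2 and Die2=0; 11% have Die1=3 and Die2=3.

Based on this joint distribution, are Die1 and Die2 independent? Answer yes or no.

no

P(Die1=2) = 0.22 and P(Die2=1) = 0.29, so their product is 0.0638, but P(Die1=2, Die2=1) = 0.12. Since these differ, Die1 and Die2 are not independent.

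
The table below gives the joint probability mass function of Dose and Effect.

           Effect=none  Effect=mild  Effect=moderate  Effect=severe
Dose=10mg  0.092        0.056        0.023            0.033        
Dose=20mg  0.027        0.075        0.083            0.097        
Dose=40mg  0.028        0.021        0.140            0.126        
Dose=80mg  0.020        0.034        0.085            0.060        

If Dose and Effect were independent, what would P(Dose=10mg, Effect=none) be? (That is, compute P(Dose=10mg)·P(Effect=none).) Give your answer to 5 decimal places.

0.03407

P(Dose=10mg) = 0.092 + 0.056 + 0.023 + 0.033 = 0.204.
P(Effect=none) = 0.092 + 0.027 + 0.028 + 0.020 = 0.167.
Product: 0.204 × 0.167 = 0.03407.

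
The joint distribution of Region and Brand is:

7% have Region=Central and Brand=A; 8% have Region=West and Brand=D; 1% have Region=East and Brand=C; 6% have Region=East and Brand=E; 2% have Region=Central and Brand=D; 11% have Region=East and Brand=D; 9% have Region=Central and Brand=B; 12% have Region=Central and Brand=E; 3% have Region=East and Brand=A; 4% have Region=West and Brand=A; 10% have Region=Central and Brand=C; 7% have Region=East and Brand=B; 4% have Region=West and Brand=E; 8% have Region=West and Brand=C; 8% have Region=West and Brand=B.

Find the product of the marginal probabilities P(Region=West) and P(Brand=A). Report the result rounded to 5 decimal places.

P(Region=West) = 0.04 + 0.08 + 0.08 + 0.08 + 0.04 = 0.32.
P(Brand=A) = 0.03 + 0.04 + 0.07 = 0.14.
Product: 0.32 × 0.14 = 0.04480.

0.04480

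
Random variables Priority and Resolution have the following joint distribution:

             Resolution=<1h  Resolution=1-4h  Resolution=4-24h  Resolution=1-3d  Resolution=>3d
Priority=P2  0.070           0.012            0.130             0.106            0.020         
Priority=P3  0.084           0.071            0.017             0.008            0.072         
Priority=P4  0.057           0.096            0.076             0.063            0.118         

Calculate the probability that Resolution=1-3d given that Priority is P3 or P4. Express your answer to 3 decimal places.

0.107

P(Priority=P3) = 0.084 + 0.071 + 0.017 + 0.008 + 0.072 = 0.252.
P(Priority=P4) = 0.057 + 0.096 + 0.076 + 0.063 + 0.118 = 0.410.
P(Priority ∈ {P3, P4}) = 0.252 + 0.410 = 0.662; P(Resolution=1-3d, Priority ∈ {P3, P4}) = 0.008 + 0.063 = 0.071.
P(Resolution=1-3d | Priority ∈ {P3, P4}) = 0.071/0.662 = 0.107.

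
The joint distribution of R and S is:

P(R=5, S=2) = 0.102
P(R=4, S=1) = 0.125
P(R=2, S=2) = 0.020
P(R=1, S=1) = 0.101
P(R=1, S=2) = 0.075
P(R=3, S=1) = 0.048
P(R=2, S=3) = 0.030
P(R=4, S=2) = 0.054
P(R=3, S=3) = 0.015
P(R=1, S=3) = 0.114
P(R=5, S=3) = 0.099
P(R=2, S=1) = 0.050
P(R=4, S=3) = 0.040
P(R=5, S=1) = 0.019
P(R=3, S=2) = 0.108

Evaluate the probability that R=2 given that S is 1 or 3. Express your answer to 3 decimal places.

0.125

P(S=1) = 0.101 + 0.050 + 0.048 + 0.125 + 0.019 = 0.343.
P(S=3) = 0.114 + 0.030 + 0.015 + 0.040 + 0.099 = 0.298.
P(S ∈ {1, 3}) = 0.343 + 0.298 = 0.641; P(R=2, S ∈ {1, 3}) = 0.050 + 0.030 = 0.080.
P(R=2 | S ∈ {1, 3}) = 0.080/0.641 = 0.125.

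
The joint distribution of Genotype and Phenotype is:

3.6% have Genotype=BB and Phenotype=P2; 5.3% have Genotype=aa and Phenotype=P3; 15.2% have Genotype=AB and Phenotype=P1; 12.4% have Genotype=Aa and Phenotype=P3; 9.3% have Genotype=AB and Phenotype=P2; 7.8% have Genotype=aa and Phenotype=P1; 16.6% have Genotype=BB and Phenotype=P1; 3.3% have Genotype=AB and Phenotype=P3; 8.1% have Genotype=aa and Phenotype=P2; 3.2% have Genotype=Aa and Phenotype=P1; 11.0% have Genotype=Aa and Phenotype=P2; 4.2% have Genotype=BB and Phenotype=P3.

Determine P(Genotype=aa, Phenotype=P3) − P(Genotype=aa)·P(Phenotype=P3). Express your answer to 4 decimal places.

P(Genotype=aa) = 0.078 + 0.081 + 0.053 = 0.212.
P(Phenotype=P3) = 0.124 + 0.053 + 0.033 + 0.042 = 0.252.
P(Genotype=aa, Phenotype=P3) − P(Genotype=aa)P(Phenotype=P3) = 0.053 − 0.212×0.252 = -0.0004.

-0.0004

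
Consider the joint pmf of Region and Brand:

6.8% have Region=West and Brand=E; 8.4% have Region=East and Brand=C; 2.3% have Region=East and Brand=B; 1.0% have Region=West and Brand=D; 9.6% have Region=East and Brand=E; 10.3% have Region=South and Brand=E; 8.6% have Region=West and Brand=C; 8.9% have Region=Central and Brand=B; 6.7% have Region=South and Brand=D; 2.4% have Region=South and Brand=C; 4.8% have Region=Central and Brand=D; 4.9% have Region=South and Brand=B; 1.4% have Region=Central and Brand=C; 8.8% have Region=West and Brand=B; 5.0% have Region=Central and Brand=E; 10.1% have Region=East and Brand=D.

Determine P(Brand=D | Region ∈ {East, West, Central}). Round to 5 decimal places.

0.21004

P(Region=East) = 0.023 + 0.084 + 0.101 + 0.096 = 0.304.
P(Region=West) = 0.088 + 0.086 + 0.010 + 0.068 = 0.252.
P(Region=Central) = 0.089 + 0.014 + 0.048 + 0.050 = 0.201.
P(Region ∈ {East, West, Central}) = 0.304 + 0.252 + 0.201 = 0.757; P(Brand=D, Region ∈ {East, West, Central}) = 0.101 + 0.010 + 0.048 = 0.159.
P(Brand=D | Region ∈ {East, West, Central}) = 0.159/0.757 = 0.21004.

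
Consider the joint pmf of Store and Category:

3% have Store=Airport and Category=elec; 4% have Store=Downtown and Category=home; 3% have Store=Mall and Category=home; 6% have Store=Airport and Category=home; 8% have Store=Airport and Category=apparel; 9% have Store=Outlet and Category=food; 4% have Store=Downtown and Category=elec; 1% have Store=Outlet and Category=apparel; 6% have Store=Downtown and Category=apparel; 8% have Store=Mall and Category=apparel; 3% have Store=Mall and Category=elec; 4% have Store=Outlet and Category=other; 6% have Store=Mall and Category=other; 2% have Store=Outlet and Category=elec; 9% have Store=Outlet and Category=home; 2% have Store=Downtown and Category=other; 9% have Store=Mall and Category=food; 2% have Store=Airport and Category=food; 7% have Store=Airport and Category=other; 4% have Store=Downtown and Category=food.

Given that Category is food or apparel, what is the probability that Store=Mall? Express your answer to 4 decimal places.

P(Category=food) = 0.04 + 0.09 + 0.02 + 0.09 = 0.24.
P(Category=apparel) = 0.06 + 0.08 + 0.08 + 0.01 = 0.23.
P(Category ∈ {food, apparel}) = 0.24 + 0.23 = 0.47; P(Store=Mall, Category ∈ {food, apparel}) = 0.09 + 0.08 = 0.17.
P(Store=Mall | Category ∈ {food, apparel}) = 0.17/0.47 = 0.3617.

0.3617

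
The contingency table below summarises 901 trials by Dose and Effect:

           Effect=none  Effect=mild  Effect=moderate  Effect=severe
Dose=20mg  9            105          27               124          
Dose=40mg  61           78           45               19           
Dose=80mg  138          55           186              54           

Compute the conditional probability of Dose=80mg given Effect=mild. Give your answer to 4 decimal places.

Total with Effect=mild: 105 + 78 + 55 = 238.
P(Dose=80mg | Effect=mild) = 55/238 = 0.2311.

0.2311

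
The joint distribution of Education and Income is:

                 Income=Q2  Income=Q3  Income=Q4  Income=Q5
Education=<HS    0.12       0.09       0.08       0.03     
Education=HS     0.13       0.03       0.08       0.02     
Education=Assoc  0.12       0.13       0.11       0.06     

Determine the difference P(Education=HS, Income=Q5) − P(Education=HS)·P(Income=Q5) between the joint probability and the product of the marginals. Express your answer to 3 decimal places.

P(Education=HS) = 0.13 + 0.03 + 0.08 + 0.02 = 0.26.
P(Income=Q5) = 0.03 + 0.02 + 0.06 = 0.11.
P(Education=HS, Income=Q5) − P(Education=HS)P(Income=Q5) = 0.02 − 0.26×0.11 = -0.009.

-0.009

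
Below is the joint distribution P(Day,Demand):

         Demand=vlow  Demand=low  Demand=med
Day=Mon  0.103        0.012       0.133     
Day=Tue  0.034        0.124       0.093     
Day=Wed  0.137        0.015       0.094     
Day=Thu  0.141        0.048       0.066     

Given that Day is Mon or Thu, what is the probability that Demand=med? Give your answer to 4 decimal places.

0.3956

P(Day=Mon) = 0.103 + 0.012 + 0.133 = 0.248.
P(Day=Thu) = 0.141 + 0.048 + 0.066 = 0.255.
P(Day ∈ {Mon, Thu}) = 0.248 + 0.255 = 0.503; P(Demand=med, Day ∈ {Mon, Thu}) = 0.133 + 0.066 = 0.199.
P(Demand=med | Day ∈ {Mon, Thu}) = 0.199/0.503 = 0.3956.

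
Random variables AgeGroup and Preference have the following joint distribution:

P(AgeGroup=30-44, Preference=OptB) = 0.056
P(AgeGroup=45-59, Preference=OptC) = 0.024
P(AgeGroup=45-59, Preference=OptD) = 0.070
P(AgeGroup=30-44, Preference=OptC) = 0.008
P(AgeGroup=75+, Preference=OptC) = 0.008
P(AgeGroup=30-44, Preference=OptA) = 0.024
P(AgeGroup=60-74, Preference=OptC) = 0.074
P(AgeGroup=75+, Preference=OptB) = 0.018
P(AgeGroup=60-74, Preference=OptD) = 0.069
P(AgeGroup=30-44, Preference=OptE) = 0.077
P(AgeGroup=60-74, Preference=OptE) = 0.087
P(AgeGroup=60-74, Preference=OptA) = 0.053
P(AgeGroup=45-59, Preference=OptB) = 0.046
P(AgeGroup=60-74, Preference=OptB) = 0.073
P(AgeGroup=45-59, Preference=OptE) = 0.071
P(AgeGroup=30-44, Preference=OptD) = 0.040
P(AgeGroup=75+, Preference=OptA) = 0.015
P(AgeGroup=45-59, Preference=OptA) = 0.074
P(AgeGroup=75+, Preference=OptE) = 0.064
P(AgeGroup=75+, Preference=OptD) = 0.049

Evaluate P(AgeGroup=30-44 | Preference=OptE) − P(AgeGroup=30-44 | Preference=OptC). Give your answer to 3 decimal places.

0.187

P(Preference=OptE) = 0.077 + 0.071 + 0.087 + 0.064 = 0.299; P(AgeGroup=30-44 | Preference=OptE) = 0.077/0.299 = 0.2575.
P(Preference=OptC) = 0.008 + 0.024 + 0.074 + 0.008 = 0.114; P(AgeGroup=30-44 | Preference=OptC) = 0.008/0.114 = 0.0702.
Difference = 0.187.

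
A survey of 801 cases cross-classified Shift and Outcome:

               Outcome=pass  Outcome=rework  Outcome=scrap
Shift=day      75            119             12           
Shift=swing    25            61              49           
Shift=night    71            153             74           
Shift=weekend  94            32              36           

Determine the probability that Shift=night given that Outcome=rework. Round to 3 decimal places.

0.419

Total with Outcome=rework: 119 + 61 + 153 + 32 = 365.
P(Shift=night | Outcome=rework) = 153/365 = 0.419.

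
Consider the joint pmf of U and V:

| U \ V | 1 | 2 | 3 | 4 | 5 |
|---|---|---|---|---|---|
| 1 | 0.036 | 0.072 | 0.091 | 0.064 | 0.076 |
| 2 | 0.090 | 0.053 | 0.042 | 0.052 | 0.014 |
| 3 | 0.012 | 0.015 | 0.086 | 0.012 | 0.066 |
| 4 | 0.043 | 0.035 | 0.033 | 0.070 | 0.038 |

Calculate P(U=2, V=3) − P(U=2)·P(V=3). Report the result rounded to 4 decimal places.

-0.0213

P(U=2) = 0.090 + 0.053 + 0.042 + 0.052 + 0.014 = 0.251.
P(V=3) = 0.091 + 0.042 + 0.086 + 0.033 = 0.252.
P(U=2, V=3) − P(U=2)P(V=3) = 0.042 − 0.251×0.252 = -0.0213.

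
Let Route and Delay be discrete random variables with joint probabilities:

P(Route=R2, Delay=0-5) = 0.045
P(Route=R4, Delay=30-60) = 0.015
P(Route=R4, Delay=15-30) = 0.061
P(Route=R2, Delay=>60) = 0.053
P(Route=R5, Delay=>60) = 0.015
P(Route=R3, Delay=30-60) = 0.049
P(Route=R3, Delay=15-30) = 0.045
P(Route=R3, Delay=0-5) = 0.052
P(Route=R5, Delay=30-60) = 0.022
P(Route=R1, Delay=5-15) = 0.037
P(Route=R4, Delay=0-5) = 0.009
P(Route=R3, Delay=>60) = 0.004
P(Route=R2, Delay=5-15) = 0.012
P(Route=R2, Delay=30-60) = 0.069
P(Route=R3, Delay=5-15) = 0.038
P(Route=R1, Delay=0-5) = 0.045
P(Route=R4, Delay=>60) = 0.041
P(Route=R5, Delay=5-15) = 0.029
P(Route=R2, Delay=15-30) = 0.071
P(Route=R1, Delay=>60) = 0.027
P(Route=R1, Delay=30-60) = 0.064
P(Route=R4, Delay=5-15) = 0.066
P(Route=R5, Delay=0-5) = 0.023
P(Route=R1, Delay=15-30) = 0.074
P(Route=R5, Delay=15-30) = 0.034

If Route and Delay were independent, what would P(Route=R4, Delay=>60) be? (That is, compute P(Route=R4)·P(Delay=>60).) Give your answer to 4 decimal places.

0.0269

P(Route=R4) = 0.009 + 0.066 + 0.061 + 0.015 + 0.041 = 0.192.
P(Delay=>60) = 0.027 + 0.053 + 0.004 + 0.041 + 0.015 = 0.140.
Product: 0.192 × 0.140 = 0.0269.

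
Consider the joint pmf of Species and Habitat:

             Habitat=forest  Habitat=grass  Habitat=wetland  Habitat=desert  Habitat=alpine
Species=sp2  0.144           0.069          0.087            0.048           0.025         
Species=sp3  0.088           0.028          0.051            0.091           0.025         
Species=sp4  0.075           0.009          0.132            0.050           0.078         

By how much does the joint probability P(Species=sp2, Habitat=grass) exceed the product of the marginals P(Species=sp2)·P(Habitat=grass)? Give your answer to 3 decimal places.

0.029

P(Species=sp2) = 0.144 + 0.069 + 0.087 + 0.048 + 0.025 = 0.373.
P(Habitat=grass) = 0.069 + 0.028 + 0.009 = 0.106.
P(Species=sp2, Habitat=grass) − P(Species=sp2)P(Habitat=grass) = 0.069 − 0.373×0.106 = 0.029.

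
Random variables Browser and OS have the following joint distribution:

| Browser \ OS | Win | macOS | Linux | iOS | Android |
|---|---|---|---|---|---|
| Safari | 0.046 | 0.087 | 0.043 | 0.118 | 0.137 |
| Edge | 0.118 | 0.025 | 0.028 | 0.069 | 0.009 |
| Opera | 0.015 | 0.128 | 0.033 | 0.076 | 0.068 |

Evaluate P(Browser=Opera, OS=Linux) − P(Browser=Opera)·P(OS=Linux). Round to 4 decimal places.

P(Browser=Opera) = 0.015 + 0.128 + 0.033 + 0.076 + 0.068 = 0.320.
P(OS=Linux) = 0.043 + 0.028 + 0.033 = 0.104.
P(Browser=Opera, OS=Linux) − P(Browser=Opera)P(OS=Linux) = 0.033 − 0.320×0.104 = -0.0003.

-0.0003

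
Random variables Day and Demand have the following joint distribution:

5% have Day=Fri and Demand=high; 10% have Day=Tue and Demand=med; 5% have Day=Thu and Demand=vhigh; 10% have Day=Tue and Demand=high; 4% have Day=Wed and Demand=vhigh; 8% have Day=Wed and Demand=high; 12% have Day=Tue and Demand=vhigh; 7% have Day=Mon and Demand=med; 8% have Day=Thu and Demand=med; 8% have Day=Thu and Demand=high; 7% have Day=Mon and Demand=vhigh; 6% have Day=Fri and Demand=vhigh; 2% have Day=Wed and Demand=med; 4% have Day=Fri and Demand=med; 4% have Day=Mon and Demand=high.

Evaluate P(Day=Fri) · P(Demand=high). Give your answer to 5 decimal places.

0.05250

P(Day=Fri) = 0.04 + 0.05 + 0.06 = 0.15.
P(Demand=high) = 0.04 + 0.10 + 0.08 + 0.08 + 0.05 = 0.35.
Product: 0.15 × 0.35 = 0.05250.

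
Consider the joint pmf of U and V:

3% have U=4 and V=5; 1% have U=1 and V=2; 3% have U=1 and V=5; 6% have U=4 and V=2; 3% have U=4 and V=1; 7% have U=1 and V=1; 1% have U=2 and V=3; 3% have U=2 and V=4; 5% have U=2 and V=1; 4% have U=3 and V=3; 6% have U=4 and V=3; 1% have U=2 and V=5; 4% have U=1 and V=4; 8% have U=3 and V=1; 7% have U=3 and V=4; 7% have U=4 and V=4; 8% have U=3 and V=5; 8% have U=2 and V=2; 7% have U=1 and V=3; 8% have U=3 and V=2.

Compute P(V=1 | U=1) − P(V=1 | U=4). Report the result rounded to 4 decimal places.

0.1982

P(U=1) = 0.07 + 0.01 + 0.07 + 0.04 + 0.03 = 0.22; P(V=1 | U=1) = 0.07/0.22 = 0.31818.
P(U=4) = 0.03 + 0.06 + 0.06 + 0.07 + 0.03 = 0.25; P(V=1 | U=4) = 0.03/0.25 = 0.12000.
Difference = 0.1982.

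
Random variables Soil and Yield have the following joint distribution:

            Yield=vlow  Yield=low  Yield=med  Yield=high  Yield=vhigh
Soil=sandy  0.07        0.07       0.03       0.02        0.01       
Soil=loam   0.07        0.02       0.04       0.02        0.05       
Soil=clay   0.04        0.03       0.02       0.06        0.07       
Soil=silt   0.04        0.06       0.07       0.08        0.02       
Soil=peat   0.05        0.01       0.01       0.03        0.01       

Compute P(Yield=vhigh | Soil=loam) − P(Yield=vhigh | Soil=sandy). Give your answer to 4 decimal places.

P(Soil=loam) = 0.07 + 0.02 + 0.04 + 0.02 + 0.05 = 0.20; P(Yield=vhigh | Soil=loam) = 0.05/0.20 = 0.25000.
P(Soil=sandy) = 0.07 + 0.07 + 0.03 + 0.02 + 0.01 = 0.20; P(Yield=vhigh | Soil=sandy) = 0.01/0.20 = 0.05000.
Difference = 0.2000.

0.2000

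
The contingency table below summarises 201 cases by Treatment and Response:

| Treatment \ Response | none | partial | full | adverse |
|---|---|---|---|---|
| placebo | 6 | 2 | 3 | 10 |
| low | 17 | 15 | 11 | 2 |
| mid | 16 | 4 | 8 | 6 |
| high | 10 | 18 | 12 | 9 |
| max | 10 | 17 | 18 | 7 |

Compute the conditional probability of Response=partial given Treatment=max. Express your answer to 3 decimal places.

0.327

Total with Treatment=max: 10 + 17 + 18 + 7 = 52.
P(Response=partial | Treatment=max) = 17/52 = 0.327.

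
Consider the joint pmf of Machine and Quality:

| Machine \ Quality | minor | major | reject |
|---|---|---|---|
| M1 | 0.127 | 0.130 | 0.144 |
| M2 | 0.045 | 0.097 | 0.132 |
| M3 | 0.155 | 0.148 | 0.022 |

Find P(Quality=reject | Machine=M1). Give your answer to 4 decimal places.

0.3591

P(Machine=M1) = 0.127 + 0.130 + 0.144 = 0.401.
P(Quality=reject | Machine=M1) = 0.144/0.401 = 0.3591.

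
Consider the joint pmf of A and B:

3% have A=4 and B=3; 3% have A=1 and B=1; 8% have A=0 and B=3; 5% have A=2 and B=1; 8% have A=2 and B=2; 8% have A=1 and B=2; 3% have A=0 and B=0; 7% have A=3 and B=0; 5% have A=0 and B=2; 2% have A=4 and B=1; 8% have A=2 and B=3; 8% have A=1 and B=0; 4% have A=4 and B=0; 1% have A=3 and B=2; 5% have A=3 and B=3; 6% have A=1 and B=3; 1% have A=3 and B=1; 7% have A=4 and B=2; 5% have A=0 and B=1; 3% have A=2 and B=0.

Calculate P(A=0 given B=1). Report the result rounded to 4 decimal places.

0.3125

P(B=1) = 0.05 + 0.03 + 0.05 + 0.01 + 0.02 = 0.16.
P(A=0 | B=1) = 0.05/0.16 = 0.3125.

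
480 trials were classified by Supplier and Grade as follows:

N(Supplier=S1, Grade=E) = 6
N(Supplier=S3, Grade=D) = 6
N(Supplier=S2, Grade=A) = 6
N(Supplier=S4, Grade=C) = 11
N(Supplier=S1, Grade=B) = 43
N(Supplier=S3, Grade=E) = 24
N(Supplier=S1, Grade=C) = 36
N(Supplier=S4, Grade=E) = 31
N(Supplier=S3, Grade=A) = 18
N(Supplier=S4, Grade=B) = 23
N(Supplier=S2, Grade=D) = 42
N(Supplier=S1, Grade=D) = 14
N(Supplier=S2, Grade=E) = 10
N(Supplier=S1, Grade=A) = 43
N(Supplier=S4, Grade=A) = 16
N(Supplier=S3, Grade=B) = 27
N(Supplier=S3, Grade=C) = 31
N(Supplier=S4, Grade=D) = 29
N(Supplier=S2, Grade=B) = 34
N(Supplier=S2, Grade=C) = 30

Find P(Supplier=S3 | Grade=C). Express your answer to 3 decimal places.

0.287

Total with Grade=C: 36 + 30 + 31 + 11 = 108.
P(Supplier=S3 | Grade=C) = 31/108 = 0.287.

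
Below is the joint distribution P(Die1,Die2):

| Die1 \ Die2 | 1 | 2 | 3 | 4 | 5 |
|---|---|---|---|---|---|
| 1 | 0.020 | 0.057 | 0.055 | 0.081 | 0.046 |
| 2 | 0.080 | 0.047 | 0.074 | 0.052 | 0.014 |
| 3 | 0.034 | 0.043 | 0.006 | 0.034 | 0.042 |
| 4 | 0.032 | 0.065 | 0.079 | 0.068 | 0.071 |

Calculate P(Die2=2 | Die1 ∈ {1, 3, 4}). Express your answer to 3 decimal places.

P(Die1=1) = 0.020 + 0.057 + 0.055 + 0.081 + 0.046 = 0.259.
P(Die1=3) = 0.034 + 0.043 + 0.006 + 0.034 + 0.042 = 0.159.
P(Die1=4) = 0.032 + 0.065 + 0.079 + 0.068 + 0.071 = 0.315.
P(Die1 ∈ {1, 3, 4}) = 0.259 + 0.159 + 0.315 = 0.733; P(Die2=2, Die1 ∈ {1, 3, 4}) = 0.057 + 0.043 + 0.065 = 0.165.
P(Die2=2 | Die1 ∈ {1, 3, 4}) = 0.165/0.733 = 0.225.

0.225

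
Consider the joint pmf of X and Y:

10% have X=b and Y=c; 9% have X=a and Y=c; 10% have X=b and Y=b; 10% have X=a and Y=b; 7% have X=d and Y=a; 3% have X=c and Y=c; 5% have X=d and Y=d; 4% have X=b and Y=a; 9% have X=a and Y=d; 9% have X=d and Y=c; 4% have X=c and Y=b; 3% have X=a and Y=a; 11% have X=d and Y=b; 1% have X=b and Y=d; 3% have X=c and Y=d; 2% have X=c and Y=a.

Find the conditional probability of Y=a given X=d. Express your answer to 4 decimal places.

0.2188

P(X=d) = 0.07 + 0.11 + 0.09 + 0.05 = 0.32.
P(Y=a | X=d) = 0.07/0.32 = 0.2188.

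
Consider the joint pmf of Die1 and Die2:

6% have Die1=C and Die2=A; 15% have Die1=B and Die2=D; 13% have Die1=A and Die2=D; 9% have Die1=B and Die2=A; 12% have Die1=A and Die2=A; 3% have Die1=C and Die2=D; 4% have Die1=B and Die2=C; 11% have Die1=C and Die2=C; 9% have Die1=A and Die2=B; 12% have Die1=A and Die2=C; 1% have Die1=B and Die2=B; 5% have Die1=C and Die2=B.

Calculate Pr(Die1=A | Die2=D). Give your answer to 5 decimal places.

0.41935

P(Die2=D) = 0.13 + 0.15 + 0.03 = 0.31.
P(Die1=A | Die2=D) = 0.13/0.31 = 0.41935.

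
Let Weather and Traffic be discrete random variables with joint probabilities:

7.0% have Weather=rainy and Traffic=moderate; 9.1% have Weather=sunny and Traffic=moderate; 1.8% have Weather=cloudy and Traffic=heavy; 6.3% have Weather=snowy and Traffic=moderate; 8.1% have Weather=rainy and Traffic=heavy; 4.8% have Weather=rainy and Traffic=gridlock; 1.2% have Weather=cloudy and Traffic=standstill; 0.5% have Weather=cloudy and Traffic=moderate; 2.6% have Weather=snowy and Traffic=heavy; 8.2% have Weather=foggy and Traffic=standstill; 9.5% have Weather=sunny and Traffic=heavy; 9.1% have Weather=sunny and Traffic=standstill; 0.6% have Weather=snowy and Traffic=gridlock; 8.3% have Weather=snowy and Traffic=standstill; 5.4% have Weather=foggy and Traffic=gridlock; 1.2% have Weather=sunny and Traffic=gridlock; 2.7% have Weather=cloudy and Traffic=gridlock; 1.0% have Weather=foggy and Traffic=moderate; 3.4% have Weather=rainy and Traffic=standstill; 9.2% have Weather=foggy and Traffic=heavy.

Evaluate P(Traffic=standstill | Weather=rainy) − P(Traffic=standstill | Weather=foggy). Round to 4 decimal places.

P(Weather=rainy) = 0.070 + 0.081 + 0.048 + 0.034 = 0.233; P(Traffic=standstill | Weather=rainy) = 0.034/0.233 = 0.14592.
P(Weather=foggy) = 0.010 + 0.092 + 0.054 + 0.082 = 0.238; P(Traffic=standstill | Weather=foggy) = 0.082/0.238 = 0.34454.
Difference = -0.1986.

-0.1986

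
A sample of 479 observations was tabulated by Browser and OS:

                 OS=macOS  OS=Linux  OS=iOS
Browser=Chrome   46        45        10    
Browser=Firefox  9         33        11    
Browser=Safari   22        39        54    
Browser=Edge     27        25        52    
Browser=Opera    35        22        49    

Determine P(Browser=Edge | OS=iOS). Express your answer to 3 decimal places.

Total with OS=iOS: 10 + 11 + 54 + 52 + 49 = 176.
P(Browser=Edge | OS=iOS) = 52/176 = 0.295.

0.295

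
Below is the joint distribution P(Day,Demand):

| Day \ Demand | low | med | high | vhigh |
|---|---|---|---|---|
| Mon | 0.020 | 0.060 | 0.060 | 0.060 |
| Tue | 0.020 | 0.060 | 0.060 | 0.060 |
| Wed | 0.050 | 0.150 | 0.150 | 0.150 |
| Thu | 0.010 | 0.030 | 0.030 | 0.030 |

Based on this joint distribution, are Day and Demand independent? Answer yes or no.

Every cell satisfies P(Day,Demand) = P(Day)·P(Demand). For instance P(Day=Wed) = 0.500, P(Demand=high) = 0.300, and 0.500×0.300 = 0.150 matches the joint entry. So Day and Demand are independent.

yes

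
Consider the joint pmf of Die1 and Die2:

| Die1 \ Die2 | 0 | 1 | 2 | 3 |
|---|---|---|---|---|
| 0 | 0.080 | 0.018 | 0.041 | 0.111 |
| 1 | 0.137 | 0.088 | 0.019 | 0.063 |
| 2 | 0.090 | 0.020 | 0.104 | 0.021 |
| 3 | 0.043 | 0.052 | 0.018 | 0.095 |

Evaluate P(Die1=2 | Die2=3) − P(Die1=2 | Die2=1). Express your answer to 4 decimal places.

-0.0399

P(Die2=3) = 0.111 + 0.063 + 0.021 + 0.095 = 0.290; P(Die1=2 | Die2=3) = 0.021/0.290 = 0.07241.
P(Die2=1) = 0.018 + 0.088 + 0.020 + 0.052 = 0.178; P(Die1=2 | Die2=1) = 0.020/0.178 = 0.11236.
Difference = -0.0399.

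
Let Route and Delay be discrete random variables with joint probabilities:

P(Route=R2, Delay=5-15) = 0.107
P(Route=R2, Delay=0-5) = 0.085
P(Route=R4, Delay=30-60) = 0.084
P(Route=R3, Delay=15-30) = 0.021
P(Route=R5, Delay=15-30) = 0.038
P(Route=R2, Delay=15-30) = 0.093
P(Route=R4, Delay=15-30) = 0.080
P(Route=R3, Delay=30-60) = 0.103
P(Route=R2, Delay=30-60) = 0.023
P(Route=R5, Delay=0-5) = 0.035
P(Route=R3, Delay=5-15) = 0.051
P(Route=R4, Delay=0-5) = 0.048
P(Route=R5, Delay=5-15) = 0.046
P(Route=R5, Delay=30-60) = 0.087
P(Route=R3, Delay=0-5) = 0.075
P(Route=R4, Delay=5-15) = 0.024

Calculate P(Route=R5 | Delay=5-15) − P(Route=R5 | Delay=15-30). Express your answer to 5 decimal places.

0.03796

P(Delay=5-15) = 0.107 + 0.051 + 0.024 + 0.046 = 0.228; P(Route=R5 | Delay=5-15) = 0.046/0.228 = 0.201754.
P(Delay=15-30) = 0.093 + 0.021 + 0.080 + 0.038 = 0.232; P(Route=R5 | Delay=15-30) = 0.038/0.232 = 0.163793.
Difference = 0.03796.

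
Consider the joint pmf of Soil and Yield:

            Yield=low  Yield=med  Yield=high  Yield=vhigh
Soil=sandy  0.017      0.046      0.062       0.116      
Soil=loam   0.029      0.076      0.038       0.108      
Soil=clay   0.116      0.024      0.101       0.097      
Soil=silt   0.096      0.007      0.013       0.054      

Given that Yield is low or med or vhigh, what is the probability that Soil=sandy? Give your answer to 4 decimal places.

0.2277

P(Yield=low) = 0.017 + 0.029 + 0.116 + 0.096 = 0.258.
P(Yield=med) = 0.046 + 0.076 + 0.024 + 0.007 = 0.153.
P(Yield=vhigh) = 0.116 + 0.108 + 0.097 + 0.054 = 0.375.
P(Yield ∈ {low, med, vhigh}) = 0.258 + 0.153 + 0.375 = 0.786; P(Soil=sandy, Yield ∈ {low, med, vhigh}) = 0.017 + 0.046 + 0.116 = 0.179.
P(Soil=sandy | Yield ∈ {low, med, vhigh}) = 0.179/0.786 = 0.2277.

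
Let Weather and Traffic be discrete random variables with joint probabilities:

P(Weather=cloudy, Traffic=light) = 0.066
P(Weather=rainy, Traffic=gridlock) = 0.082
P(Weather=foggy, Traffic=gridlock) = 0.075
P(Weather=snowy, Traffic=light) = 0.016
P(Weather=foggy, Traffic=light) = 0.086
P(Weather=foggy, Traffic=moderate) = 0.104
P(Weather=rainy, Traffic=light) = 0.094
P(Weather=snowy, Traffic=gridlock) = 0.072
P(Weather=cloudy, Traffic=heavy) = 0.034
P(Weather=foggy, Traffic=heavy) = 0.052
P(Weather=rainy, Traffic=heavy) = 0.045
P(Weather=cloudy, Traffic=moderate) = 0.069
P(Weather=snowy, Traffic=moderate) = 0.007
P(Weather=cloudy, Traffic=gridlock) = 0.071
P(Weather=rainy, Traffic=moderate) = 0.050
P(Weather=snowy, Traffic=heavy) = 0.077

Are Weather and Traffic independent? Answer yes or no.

P(Weather=snowy) = 0.172 and P(Traffic=heavy) = 0.208, so their product is 0.03578, but P(Weather=snowy, Traffic=heavy) = 0.077. Since these differ, Weather and Traffic are not independent.

no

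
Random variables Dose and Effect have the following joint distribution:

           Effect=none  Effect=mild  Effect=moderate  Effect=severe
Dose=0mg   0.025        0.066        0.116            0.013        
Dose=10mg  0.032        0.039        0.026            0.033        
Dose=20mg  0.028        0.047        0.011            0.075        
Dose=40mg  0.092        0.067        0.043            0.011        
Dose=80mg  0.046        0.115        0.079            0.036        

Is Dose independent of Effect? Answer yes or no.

no

P(Dose=0mg) = 0.220 and P(Effect=moderate) = 0.275, so their product is 0.06050, but P(Dose=0mg, Effect=moderate) = 0.116. Since these differ, Dose and Effect are not independent.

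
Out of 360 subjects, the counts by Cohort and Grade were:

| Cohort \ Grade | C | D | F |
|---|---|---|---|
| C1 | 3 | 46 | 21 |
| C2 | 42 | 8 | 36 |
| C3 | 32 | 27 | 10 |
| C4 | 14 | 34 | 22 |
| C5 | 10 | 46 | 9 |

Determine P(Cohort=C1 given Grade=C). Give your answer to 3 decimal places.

0.030

Total with Grade=C: 3 + 42 + 32 + 14 + 10 = 101.
P(Cohort=C1 | Grade=C) = 3/101 = 0.030.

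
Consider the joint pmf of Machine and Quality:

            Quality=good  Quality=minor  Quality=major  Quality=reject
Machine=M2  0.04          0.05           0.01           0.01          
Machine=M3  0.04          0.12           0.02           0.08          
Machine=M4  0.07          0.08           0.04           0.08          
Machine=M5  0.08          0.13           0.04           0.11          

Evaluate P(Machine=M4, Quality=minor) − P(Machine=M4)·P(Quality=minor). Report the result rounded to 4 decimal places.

-0.0226

P(Machine=M4) = 0.07 + 0.08 + 0.04 + 0.08 = 0.27.
P(Quality=minor) = 0.05 + 0.12 + 0.08 + 0.13 = 0.38.
P(Machine=M4, Quality=minor) − P(Machine=M4)P(Quality=minor) = 0.08 − 0.27×0.38 = -0.0226.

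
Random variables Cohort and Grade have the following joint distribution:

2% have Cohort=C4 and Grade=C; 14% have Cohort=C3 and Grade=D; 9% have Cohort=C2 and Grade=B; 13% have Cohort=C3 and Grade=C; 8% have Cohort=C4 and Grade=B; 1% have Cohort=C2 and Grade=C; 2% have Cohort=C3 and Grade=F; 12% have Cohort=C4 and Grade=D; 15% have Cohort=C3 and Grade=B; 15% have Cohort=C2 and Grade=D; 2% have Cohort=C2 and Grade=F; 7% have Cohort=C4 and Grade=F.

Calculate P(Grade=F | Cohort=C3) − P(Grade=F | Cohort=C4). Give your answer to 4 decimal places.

P(Cohort=C3) = 0.15 + 0.13 + 0.14 + 0.02 = 0.44; P(Grade=F | Cohort=C3) = 0.02/0.44 = 0.04545.
P(Cohort=C4) = 0.08 + 0.02 + 0.12 + 0.07 = 0.29; P(Grade=F | Cohort=C4) = 0.07/0.29 = 0.24138.
Difference = -0.1959.

-0.1959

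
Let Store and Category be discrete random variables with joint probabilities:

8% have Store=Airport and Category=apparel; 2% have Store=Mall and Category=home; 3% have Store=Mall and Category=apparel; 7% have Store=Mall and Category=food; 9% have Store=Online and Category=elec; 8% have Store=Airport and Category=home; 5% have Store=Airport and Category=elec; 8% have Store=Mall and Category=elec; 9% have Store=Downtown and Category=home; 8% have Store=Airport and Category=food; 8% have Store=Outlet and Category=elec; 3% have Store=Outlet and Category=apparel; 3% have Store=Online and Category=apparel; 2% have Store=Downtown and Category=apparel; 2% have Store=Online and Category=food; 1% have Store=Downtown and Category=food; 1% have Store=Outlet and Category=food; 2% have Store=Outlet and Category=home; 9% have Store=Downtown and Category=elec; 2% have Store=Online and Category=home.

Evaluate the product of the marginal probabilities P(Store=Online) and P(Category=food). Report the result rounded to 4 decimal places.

P(Store=Online) = 0.02 + 0.03 + 0.09 + 0.02 = 0.16.
P(Category=food) = 0.01 + 0.07 + 0.08 + 0.01 + 0.02 = 0.19.
Product: 0.16 × 0.19 = 0.0304.

0.0304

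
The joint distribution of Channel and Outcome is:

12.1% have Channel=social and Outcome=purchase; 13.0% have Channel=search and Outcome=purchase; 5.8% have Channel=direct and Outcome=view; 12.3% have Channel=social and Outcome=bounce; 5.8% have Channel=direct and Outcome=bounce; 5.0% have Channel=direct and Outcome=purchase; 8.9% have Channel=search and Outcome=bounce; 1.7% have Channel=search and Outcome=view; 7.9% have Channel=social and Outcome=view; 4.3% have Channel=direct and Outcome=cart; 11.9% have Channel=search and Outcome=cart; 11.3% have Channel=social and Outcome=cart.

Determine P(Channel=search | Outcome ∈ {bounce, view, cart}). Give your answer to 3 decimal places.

P(Outcome=bounce) = 0.089 + 0.123 + 0.058 = 0.270.
P(Outcome=view) = 0.017 + 0.079 + 0.058 = 0.154.
P(Outcome=cart) = 0.119 + 0.113 + 0.043 = 0.275.
P(Outcome ∈ {bounce, view, cart}) = 0.270 + 0.154 + 0.275 = 0.699; P(Channel=search, Outcome ∈ {bounce, view, cart}) = 0.089 + 0.017 + 0.119 = 0.225.
P(Channel=search | Outcome ∈ {bounce, view, cart}) = 0.225/0.699 = 0.322.

0.322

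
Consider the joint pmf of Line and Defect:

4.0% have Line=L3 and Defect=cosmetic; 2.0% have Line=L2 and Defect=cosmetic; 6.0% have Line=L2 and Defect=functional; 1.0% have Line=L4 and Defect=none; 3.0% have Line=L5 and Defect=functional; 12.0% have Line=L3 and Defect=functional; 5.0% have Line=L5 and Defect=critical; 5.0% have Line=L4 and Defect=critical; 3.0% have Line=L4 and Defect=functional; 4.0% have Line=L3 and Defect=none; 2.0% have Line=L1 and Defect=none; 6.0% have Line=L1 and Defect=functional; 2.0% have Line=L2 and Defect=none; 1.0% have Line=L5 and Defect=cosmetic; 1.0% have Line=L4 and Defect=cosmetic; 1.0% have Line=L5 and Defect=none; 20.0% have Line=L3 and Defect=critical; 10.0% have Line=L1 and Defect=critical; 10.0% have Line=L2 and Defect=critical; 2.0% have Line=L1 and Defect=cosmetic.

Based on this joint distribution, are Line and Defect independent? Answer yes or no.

Every cell satisfies P(Line,Defect) = P(Line)·P(Defect). For instance P(Line=L2) = 0.200, P(Defect=cosmetic) = 0.100, and 0.200×0.100 = 0.020 matches the joint entry. So Line and Defect are independent.

yes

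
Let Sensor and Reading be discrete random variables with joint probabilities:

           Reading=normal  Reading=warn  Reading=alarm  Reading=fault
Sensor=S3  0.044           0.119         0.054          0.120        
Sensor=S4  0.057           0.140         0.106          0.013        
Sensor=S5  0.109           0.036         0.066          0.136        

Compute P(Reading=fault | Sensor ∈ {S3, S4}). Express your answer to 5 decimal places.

0.20368

P(Sensor=S3) = 0.044 + 0.119 + 0.054 + 0.120 = 0.337.
P(Sensor=S4) = 0.057 + 0.140 + 0.106 + 0.013 = 0.316.
P(Sensor ∈ {S3, S4}) = 0.337 + 0.316 = 0.653; P(Reading=fault, Sensor ∈ {S3, S4}) = 0.120 + 0.013 = 0.133.
P(Reading=fault | Sensor ∈ {S3, S4}) = 0.133/0.653 = 0.20368.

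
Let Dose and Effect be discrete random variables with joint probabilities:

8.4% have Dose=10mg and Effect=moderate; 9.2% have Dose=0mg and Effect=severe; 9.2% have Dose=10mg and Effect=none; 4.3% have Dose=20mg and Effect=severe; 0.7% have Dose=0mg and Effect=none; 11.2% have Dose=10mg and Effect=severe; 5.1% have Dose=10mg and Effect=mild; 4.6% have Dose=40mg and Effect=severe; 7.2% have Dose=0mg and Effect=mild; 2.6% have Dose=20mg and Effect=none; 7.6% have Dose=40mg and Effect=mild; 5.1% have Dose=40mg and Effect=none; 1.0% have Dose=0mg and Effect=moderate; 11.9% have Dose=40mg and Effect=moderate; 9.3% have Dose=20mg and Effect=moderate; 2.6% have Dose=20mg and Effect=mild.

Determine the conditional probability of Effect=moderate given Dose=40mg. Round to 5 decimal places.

0.40753

P(Dose=40mg) = 0.051 + 0.076 + 0.119 + 0.046 = 0.292.
P(Effect=moderate | Dose=40mg) = 0.119/0.292 = 0.40753.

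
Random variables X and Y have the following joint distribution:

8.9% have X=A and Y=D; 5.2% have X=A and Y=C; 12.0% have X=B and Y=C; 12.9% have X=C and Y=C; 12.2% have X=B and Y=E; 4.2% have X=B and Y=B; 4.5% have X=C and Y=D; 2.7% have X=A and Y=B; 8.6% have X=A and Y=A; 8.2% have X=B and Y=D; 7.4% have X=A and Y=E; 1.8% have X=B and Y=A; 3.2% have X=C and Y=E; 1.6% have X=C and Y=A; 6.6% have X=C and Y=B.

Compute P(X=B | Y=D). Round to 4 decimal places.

0.3796

P(Y=D) = 0.089 + 0.082 + 0.045 = 0.216.
P(X=B | Y=D) = 0.082/0.216 = 0.3796.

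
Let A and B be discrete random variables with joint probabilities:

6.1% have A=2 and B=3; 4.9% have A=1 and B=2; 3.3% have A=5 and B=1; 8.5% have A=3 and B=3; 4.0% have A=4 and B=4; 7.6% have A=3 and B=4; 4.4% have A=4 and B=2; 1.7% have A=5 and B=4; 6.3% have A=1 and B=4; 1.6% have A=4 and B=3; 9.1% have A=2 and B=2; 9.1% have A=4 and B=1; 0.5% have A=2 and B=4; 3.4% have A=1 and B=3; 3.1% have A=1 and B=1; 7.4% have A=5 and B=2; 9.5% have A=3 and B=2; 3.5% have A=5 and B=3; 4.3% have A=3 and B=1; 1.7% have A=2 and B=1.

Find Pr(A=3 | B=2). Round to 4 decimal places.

0.2691

P(B=2) = 0.049 + 0.091 + 0.095 + 0.044 + 0.074 = 0.353.
P(A=3 | B=2) = 0.095/0.353 = 0.2691.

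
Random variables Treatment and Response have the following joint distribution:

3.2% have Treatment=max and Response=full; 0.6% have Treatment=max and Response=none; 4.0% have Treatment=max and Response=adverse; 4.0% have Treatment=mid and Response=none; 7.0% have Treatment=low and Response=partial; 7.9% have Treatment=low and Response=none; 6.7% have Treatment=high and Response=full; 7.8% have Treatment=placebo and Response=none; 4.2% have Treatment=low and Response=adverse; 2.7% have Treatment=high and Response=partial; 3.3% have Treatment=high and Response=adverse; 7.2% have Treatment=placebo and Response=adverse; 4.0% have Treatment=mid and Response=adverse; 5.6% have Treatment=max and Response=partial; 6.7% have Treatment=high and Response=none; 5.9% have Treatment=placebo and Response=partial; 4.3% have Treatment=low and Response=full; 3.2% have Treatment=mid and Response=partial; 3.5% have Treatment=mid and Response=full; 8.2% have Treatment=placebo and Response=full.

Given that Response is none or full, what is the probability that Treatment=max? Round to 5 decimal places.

P(Response=none) = 0.078 + 0.079 + 0.040 + 0.067 + 0.006 = 0.270.
P(Response=full) = 0.082 + 0.043 + 0.035 + 0.067 + 0.032 = 0.259.
P(Response ∈ {none, full}) = 0.270 + 0.259 = 0.529; P(Treatment=max, Response ∈ {none, full}) = 0.006 + 0.032 = 0.038.
P(Treatment=max | Response ∈ {none, full}) = 0.038/0.529 = 0.07183.

0.07183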